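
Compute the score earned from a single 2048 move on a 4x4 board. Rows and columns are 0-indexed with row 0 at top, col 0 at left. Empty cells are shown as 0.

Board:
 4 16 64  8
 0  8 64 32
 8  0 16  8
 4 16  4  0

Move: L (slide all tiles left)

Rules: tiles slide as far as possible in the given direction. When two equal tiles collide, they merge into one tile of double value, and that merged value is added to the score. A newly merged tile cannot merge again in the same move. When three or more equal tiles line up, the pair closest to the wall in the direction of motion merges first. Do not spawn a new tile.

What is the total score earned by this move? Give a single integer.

Slide left:
row 0: [4, 16, 64, 8] -> [4, 16, 64, 8]  score +0 (running 0)
row 1: [0, 8, 64, 32] -> [8, 64, 32, 0]  score +0 (running 0)
row 2: [8, 0, 16, 8] -> [8, 16, 8, 0]  score +0 (running 0)
row 3: [4, 16, 4, 0] -> [4, 16, 4, 0]  score +0 (running 0)
Board after move:
 4 16 64  8
 8 64 32  0
 8 16  8  0
 4 16  4  0

Answer: 0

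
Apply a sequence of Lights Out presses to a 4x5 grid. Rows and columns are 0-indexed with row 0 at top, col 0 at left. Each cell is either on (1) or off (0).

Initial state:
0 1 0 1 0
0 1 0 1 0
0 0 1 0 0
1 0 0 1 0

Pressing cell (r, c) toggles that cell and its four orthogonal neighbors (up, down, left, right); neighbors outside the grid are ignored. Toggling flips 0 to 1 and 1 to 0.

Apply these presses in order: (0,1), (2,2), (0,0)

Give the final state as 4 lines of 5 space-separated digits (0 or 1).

After press 1 at (0,1):
1 0 1 1 0
0 0 0 1 0
0 0 1 0 0
1 0 0 1 0

After press 2 at (2,2):
1 0 1 1 0
0 0 1 1 0
0 1 0 1 0
1 0 1 1 0

After press 3 at (0,0):
0 1 1 1 0
1 0 1 1 0
0 1 0 1 0
1 0 1 1 0

Answer: 0 1 1 1 0
1 0 1 1 0
0 1 0 1 0
1 0 1 1 0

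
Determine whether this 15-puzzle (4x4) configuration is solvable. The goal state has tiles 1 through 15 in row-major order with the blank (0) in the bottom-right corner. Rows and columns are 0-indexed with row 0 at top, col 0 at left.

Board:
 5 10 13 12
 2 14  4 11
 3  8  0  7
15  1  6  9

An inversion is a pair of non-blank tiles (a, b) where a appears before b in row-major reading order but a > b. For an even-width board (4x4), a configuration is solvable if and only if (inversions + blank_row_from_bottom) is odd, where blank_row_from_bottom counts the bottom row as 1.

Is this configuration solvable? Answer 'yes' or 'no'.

Answer: yes

Derivation:
Inversions: 57
Blank is in row 2 (0-indexed from top), which is row 2 counting from the bottom (bottom = 1).
57 + 2 = 59, which is odd, so the puzzle is solvable.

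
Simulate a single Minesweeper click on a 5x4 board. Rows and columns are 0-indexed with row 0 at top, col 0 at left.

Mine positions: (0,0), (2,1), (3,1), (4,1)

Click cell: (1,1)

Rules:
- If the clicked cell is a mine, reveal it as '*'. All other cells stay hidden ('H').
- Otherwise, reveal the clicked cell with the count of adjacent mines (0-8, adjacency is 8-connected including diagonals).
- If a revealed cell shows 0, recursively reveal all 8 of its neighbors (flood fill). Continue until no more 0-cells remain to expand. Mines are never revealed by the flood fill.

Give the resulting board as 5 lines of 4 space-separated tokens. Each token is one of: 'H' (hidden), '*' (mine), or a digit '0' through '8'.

H H H H
H 2 H H
H H H H
H H H H
H H H H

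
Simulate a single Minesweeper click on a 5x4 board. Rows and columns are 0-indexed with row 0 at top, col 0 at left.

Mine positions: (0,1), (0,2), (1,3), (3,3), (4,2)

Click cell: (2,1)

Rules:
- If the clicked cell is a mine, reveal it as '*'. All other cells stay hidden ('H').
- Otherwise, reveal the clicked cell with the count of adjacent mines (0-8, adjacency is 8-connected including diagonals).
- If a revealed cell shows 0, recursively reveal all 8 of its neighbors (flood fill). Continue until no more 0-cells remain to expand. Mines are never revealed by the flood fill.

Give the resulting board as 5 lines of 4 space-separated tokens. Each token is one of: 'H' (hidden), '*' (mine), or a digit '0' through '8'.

H H H H
1 2 3 H
0 0 2 H
0 1 2 H
0 1 H H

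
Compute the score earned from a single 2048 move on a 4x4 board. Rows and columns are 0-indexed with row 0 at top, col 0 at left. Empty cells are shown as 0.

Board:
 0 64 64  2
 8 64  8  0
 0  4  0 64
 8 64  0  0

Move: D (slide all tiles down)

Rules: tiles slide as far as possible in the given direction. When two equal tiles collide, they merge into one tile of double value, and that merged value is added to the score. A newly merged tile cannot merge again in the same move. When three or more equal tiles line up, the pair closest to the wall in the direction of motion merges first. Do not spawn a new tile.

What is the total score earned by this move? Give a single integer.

Slide down:
col 0: [0, 8, 0, 8] -> [0, 0, 0, 16]  score +16 (running 16)
col 1: [64, 64, 4, 64] -> [0, 128, 4, 64]  score +128 (running 144)
col 2: [64, 8, 0, 0] -> [0, 0, 64, 8]  score +0 (running 144)
col 3: [2, 0, 64, 0] -> [0, 0, 2, 64]  score +0 (running 144)
Board after move:
  0   0   0   0
  0 128   0   0
  0   4  64   2
 16  64   8  64

Answer: 144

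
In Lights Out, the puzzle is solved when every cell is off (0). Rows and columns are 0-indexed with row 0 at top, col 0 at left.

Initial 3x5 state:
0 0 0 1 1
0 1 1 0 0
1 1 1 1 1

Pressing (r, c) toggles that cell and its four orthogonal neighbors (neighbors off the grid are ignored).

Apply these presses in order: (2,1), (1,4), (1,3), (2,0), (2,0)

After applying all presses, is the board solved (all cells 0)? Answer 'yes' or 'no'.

After press 1 at (2,1):
0 0 0 1 1
0 0 1 0 0
0 0 0 1 1

After press 2 at (1,4):
0 0 0 1 0
0 0 1 1 1
0 0 0 1 0

After press 3 at (1,3):
0 0 0 0 0
0 0 0 0 0
0 0 0 0 0

After press 4 at (2,0):
0 0 0 0 0
1 0 0 0 0
1 1 0 0 0

After press 5 at (2,0):
0 0 0 0 0
0 0 0 0 0
0 0 0 0 0

Lights still on: 0

Answer: yes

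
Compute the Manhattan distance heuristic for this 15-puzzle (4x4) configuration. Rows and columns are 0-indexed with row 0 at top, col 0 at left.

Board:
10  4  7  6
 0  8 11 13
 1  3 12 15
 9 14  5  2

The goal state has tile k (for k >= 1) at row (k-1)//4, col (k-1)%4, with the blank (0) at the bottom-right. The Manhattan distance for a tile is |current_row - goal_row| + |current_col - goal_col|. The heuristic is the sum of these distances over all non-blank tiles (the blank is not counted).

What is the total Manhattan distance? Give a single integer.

Tile 10: at (0,0), goal (2,1), distance |0-2|+|0-1| = 3
Tile 4: at (0,1), goal (0,3), distance |0-0|+|1-3| = 2
Tile 7: at (0,2), goal (1,2), distance |0-1|+|2-2| = 1
Tile 6: at (0,3), goal (1,1), distance |0-1|+|3-1| = 3
Tile 8: at (1,1), goal (1,3), distance |1-1|+|1-3| = 2
Tile 11: at (1,2), goal (2,2), distance |1-2|+|2-2| = 1
Tile 13: at (1,3), goal (3,0), distance |1-3|+|3-0| = 5
Tile 1: at (2,0), goal (0,0), distance |2-0|+|0-0| = 2
Tile 3: at (2,1), goal (0,2), distance |2-0|+|1-2| = 3
Tile 12: at (2,2), goal (2,3), distance |2-2|+|2-3| = 1
Tile 15: at (2,3), goal (3,2), distance |2-3|+|3-2| = 2
Tile 9: at (3,0), goal (2,0), distance |3-2|+|0-0| = 1
Tile 14: at (3,1), goal (3,1), distance |3-3|+|1-1| = 0
Tile 5: at (3,2), goal (1,0), distance |3-1|+|2-0| = 4
Tile 2: at (3,3), goal (0,1), distance |3-0|+|3-1| = 5
Sum: 3 + 2 + 1 + 3 + 2 + 1 + 5 + 2 + 3 + 1 + 2 + 1 + 0 + 4 + 5 = 35

Answer: 35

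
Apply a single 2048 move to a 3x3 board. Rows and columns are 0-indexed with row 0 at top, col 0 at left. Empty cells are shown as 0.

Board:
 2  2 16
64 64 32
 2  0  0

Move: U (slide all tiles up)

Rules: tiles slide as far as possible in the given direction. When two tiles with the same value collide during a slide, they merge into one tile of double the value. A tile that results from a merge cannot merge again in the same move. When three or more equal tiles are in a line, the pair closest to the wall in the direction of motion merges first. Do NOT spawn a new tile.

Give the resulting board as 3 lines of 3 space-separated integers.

Answer:  2  2 16
64 64 32
 2  0  0

Derivation:
Slide up:
col 0: [2, 64, 2] -> [2, 64, 2]
col 1: [2, 64, 0] -> [2, 64, 0]
col 2: [16, 32, 0] -> [16, 32, 0]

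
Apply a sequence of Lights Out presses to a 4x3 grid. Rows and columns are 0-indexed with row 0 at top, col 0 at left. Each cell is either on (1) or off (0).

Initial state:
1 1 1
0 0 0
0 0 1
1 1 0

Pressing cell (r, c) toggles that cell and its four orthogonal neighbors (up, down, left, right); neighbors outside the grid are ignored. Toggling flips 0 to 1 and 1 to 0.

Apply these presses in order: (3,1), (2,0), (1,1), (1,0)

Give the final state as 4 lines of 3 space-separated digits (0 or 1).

After press 1 at (3,1):
1 1 1
0 0 0
0 1 1
0 0 1

After press 2 at (2,0):
1 1 1
1 0 0
1 0 1
1 0 1

After press 3 at (1,1):
1 0 1
0 1 1
1 1 1
1 0 1

After press 4 at (1,0):
0 0 1
1 0 1
0 1 1
1 0 1

Answer: 0 0 1
1 0 1
0 1 1
1 0 1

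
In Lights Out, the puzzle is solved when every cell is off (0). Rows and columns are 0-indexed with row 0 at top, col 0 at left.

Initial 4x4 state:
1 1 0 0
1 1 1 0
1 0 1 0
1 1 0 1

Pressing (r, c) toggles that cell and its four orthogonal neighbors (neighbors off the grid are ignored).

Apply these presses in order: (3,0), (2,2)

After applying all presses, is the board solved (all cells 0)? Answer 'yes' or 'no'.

Answer: no

Derivation:
After press 1 at (3,0):
1 1 0 0
1 1 1 0
0 0 1 0
0 0 0 1

After press 2 at (2,2):
1 1 0 0
1 1 0 0
0 1 0 1
0 0 1 1

Lights still on: 8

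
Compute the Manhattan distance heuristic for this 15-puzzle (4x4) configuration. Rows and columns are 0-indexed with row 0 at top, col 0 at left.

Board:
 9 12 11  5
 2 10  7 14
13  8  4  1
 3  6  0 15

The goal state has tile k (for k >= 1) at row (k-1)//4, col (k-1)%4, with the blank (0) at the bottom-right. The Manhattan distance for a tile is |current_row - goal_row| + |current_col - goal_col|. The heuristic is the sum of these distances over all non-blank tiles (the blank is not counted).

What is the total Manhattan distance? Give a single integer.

Tile 9: (0,0)->(2,0) = 2
Tile 12: (0,1)->(2,3) = 4
Tile 11: (0,2)->(2,2) = 2
Tile 5: (0,3)->(1,0) = 4
Tile 2: (1,0)->(0,1) = 2
Tile 10: (1,1)->(2,1) = 1
Tile 7: (1,2)->(1,2) = 0
Tile 14: (1,3)->(3,1) = 4
Tile 13: (2,0)->(3,0) = 1
Tile 8: (2,1)->(1,3) = 3
Tile 4: (2,2)->(0,3) = 3
Tile 1: (2,3)->(0,0) = 5
Tile 3: (3,0)->(0,2) = 5
Tile 6: (3,1)->(1,1) = 2
Tile 15: (3,3)->(3,2) = 1
Sum: 2 + 4 + 2 + 4 + 2 + 1 + 0 + 4 + 1 + 3 + 3 + 5 + 5 + 2 + 1 = 39

Answer: 39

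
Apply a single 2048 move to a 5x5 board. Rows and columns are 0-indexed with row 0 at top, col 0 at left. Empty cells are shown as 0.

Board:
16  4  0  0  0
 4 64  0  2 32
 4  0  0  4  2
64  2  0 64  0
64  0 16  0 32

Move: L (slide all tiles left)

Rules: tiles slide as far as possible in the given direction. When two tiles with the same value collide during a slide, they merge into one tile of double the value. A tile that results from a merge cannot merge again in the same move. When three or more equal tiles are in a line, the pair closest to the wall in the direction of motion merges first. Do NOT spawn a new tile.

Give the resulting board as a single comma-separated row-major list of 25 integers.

Slide left:
row 0: [16, 4, 0, 0, 0] -> [16, 4, 0, 0, 0]
row 1: [4, 64, 0, 2, 32] -> [4, 64, 2, 32, 0]
row 2: [4, 0, 0, 4, 2] -> [8, 2, 0, 0, 0]
row 3: [64, 2, 0, 64, 0] -> [64, 2, 64, 0, 0]
row 4: [64, 0, 16, 0, 32] -> [64, 16, 32, 0, 0]

Answer: 16, 4, 0, 0, 0, 4, 64, 2, 32, 0, 8, 2, 0, 0, 0, 64, 2, 64, 0, 0, 64, 16, 32, 0, 0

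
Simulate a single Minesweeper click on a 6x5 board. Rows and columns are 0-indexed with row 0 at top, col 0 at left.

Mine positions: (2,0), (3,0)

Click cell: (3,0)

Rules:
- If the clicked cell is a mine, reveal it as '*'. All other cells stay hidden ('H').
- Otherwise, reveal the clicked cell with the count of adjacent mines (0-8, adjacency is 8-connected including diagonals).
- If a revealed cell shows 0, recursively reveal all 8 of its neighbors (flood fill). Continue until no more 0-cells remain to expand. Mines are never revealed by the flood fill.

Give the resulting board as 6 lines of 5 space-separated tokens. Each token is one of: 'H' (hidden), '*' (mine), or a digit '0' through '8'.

H H H H H
H H H H H
H H H H H
* H H H H
H H H H H
H H H H H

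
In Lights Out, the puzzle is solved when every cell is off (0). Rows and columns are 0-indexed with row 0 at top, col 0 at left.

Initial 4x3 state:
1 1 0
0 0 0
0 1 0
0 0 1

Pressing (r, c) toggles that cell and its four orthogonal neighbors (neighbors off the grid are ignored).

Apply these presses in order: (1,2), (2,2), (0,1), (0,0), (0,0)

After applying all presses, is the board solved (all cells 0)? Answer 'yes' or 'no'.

After press 1 at (1,2):
1 1 1
0 1 1
0 1 1
0 0 1

After press 2 at (2,2):
1 1 1
0 1 0
0 0 0
0 0 0

After press 3 at (0,1):
0 0 0
0 0 0
0 0 0
0 0 0

After press 4 at (0,0):
1 1 0
1 0 0
0 0 0
0 0 0

After press 5 at (0,0):
0 0 0
0 0 0
0 0 0
0 0 0

Lights still on: 0

Answer: yes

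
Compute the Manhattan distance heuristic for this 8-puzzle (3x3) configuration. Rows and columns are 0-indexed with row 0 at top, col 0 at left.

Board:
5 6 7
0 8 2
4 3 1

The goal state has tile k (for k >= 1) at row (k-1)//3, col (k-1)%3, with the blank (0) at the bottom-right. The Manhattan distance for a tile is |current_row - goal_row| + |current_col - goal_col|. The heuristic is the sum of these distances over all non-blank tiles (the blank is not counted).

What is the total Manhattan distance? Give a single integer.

Answer: 19

Derivation:
Tile 5: at (0,0), goal (1,1), distance |0-1|+|0-1| = 2
Tile 6: at (0,1), goal (1,2), distance |0-1|+|1-2| = 2
Tile 7: at (0,2), goal (2,0), distance |0-2|+|2-0| = 4
Tile 8: at (1,1), goal (2,1), distance |1-2|+|1-1| = 1
Tile 2: at (1,2), goal (0,1), distance |1-0|+|2-1| = 2
Tile 4: at (2,0), goal (1,0), distance |2-1|+|0-0| = 1
Tile 3: at (2,1), goal (0,2), distance |2-0|+|1-2| = 3
Tile 1: at (2,2), goal (0,0), distance |2-0|+|2-0| = 4
Sum: 2 + 2 + 4 + 1 + 2 + 1 + 3 + 4 = 19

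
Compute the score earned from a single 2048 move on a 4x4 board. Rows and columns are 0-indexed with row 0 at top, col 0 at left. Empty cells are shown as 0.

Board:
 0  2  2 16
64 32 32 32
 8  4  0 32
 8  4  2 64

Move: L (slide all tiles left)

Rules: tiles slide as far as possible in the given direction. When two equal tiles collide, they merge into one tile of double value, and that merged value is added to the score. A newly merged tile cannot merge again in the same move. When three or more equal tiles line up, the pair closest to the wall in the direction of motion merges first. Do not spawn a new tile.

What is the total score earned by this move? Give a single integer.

Answer: 68

Derivation:
Slide left:
row 0: [0, 2, 2, 16] -> [4, 16, 0, 0]  score +4 (running 4)
row 1: [64, 32, 32, 32] -> [64, 64, 32, 0]  score +64 (running 68)
row 2: [8, 4, 0, 32] -> [8, 4, 32, 0]  score +0 (running 68)
row 3: [8, 4, 2, 64] -> [8, 4, 2, 64]  score +0 (running 68)
Board after move:
 4 16  0  0
64 64 32  0
 8  4 32  0
 8  4  2 64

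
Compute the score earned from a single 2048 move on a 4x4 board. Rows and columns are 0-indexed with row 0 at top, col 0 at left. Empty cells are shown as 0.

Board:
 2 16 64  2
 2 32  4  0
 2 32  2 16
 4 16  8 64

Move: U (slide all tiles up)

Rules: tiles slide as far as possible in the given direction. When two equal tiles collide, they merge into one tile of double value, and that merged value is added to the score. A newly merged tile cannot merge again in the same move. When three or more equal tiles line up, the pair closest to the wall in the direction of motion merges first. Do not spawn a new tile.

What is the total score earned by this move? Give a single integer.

Slide up:
col 0: [2, 2, 2, 4] -> [4, 2, 4, 0]  score +4 (running 4)
col 1: [16, 32, 32, 16] -> [16, 64, 16, 0]  score +64 (running 68)
col 2: [64, 4, 2, 8] -> [64, 4, 2, 8]  score +0 (running 68)
col 3: [2, 0, 16, 64] -> [2, 16, 64, 0]  score +0 (running 68)
Board after move:
 4 16 64  2
 2 64  4 16
 4 16  2 64
 0  0  8  0

Answer: 68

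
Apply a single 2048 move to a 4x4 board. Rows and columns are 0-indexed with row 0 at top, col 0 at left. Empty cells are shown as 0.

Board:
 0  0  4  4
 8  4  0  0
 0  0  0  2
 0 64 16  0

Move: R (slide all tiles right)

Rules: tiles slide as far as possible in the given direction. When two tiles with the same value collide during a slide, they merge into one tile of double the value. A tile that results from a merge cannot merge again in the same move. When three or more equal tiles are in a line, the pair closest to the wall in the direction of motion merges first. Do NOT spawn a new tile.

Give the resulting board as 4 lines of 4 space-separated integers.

Slide right:
row 0: [0, 0, 4, 4] -> [0, 0, 0, 8]
row 1: [8, 4, 0, 0] -> [0, 0, 8, 4]
row 2: [0, 0, 0, 2] -> [0, 0, 0, 2]
row 3: [0, 64, 16, 0] -> [0, 0, 64, 16]

Answer:  0  0  0  8
 0  0  8  4
 0  0  0  2
 0  0 64 16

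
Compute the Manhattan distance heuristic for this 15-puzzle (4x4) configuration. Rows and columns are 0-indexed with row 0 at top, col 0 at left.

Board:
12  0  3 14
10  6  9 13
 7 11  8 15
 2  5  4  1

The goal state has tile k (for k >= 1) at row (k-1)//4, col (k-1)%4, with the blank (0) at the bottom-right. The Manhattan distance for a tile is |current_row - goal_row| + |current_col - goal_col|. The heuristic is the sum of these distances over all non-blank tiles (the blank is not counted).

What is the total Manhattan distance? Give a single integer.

Answer: 45

Derivation:
Tile 12: (0,0)->(2,3) = 5
Tile 3: (0,2)->(0,2) = 0
Tile 14: (0,3)->(3,1) = 5
Tile 10: (1,0)->(2,1) = 2
Tile 6: (1,1)->(1,1) = 0
Tile 9: (1,2)->(2,0) = 3
Tile 13: (1,3)->(3,0) = 5
Tile 7: (2,0)->(1,2) = 3
Tile 11: (2,1)->(2,2) = 1
Tile 8: (2,2)->(1,3) = 2
Tile 15: (2,3)->(3,2) = 2
Tile 2: (3,0)->(0,1) = 4
Tile 5: (3,1)->(1,0) = 3
Tile 4: (3,2)->(0,3) = 4
Tile 1: (3,3)->(0,0) = 6
Sum: 5 + 0 + 5 + 2 + 0 + 3 + 5 + 3 + 1 + 2 + 2 + 4 + 3 + 4 + 6 = 45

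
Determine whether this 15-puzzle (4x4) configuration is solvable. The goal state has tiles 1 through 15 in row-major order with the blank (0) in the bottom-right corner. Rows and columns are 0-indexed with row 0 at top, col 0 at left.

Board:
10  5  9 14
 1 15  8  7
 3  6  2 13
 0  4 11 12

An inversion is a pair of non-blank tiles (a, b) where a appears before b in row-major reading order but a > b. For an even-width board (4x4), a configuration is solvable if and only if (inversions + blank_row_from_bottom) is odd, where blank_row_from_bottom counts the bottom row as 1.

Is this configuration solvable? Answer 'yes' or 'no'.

Inversions: 54
Blank is in row 3 (0-indexed from top), which is row 1 counting from the bottom (bottom = 1).
54 + 1 = 55, which is odd, so the puzzle is solvable.

Answer: yes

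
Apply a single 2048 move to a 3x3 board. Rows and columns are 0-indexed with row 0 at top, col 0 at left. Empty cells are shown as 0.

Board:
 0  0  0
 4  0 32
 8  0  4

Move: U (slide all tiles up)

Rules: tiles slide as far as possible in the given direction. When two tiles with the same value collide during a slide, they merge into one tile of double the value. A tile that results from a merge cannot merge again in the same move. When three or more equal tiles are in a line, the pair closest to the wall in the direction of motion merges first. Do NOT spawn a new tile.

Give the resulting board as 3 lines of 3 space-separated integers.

Slide up:
col 0: [0, 4, 8] -> [4, 8, 0]
col 1: [0, 0, 0] -> [0, 0, 0]
col 2: [0, 32, 4] -> [32, 4, 0]

Answer:  4  0 32
 8  0  4
 0  0  0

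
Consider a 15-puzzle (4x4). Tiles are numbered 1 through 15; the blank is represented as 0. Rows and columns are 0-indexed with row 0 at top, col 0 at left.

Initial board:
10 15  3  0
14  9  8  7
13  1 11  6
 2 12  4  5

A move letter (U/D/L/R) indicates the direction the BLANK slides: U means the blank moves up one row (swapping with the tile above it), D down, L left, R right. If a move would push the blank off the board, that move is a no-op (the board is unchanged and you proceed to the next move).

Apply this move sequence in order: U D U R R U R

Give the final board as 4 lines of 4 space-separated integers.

After move 1 (U):
10 15  3  0
14  9  8  7
13  1 11  6
 2 12  4  5

After move 2 (D):
10 15  3  7
14  9  8  0
13  1 11  6
 2 12  4  5

After move 3 (U):
10 15  3  0
14  9  8  7
13  1 11  6
 2 12  4  5

After move 4 (R):
10 15  3  0
14  9  8  7
13  1 11  6
 2 12  4  5

After move 5 (R):
10 15  3  0
14  9  8  7
13  1 11  6
 2 12  4  5

After move 6 (U):
10 15  3  0
14  9  8  7
13  1 11  6
 2 12  4  5

After move 7 (R):
10 15  3  0
14  9  8  7
13  1 11  6
 2 12  4  5

Answer: 10 15  3  0
14  9  8  7
13  1 11  6
 2 12  4  5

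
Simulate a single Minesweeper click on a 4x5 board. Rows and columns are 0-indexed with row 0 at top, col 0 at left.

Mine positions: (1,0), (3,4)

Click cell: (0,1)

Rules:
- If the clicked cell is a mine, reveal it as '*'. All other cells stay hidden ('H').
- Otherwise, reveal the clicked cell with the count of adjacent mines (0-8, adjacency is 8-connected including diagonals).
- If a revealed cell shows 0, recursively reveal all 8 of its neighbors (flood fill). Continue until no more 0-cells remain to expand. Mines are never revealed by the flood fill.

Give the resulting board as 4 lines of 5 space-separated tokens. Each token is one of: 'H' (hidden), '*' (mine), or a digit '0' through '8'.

H 1 H H H
H H H H H
H H H H H
H H H H H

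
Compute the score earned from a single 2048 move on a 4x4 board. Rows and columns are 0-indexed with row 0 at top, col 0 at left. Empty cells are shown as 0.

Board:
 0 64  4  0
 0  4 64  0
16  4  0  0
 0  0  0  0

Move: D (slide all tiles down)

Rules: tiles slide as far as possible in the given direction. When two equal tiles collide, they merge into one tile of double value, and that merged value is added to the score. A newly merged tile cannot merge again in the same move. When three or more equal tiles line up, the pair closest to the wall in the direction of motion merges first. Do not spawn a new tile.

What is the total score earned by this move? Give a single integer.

Slide down:
col 0: [0, 0, 16, 0] -> [0, 0, 0, 16]  score +0 (running 0)
col 1: [64, 4, 4, 0] -> [0, 0, 64, 8]  score +8 (running 8)
col 2: [4, 64, 0, 0] -> [0, 0, 4, 64]  score +0 (running 8)
col 3: [0, 0, 0, 0] -> [0, 0, 0, 0]  score +0 (running 8)
Board after move:
 0  0  0  0
 0  0  0  0
 0 64  4  0
16  8 64  0

Answer: 8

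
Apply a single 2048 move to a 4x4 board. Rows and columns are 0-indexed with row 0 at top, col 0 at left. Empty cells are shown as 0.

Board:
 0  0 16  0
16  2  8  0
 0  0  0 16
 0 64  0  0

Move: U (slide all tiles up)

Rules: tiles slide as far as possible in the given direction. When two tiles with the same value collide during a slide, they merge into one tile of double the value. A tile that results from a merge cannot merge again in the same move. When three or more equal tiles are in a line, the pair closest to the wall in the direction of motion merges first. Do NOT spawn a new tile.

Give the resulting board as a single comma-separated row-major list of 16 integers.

Answer: 16, 2, 16, 16, 0, 64, 8, 0, 0, 0, 0, 0, 0, 0, 0, 0

Derivation:
Slide up:
col 0: [0, 16, 0, 0] -> [16, 0, 0, 0]
col 1: [0, 2, 0, 64] -> [2, 64, 0, 0]
col 2: [16, 8, 0, 0] -> [16, 8, 0, 0]
col 3: [0, 0, 16, 0] -> [16, 0, 0, 0]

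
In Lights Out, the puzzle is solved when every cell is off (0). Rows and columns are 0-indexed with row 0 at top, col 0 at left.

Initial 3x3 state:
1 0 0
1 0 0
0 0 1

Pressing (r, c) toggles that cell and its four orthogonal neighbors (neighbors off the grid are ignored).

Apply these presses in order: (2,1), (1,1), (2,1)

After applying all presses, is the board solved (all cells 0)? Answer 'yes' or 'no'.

After press 1 at (2,1):
1 0 0
1 1 0
1 1 0

After press 2 at (1,1):
1 1 0
0 0 1
1 0 0

After press 3 at (2,1):
1 1 0
0 1 1
0 1 1

Lights still on: 6

Answer: no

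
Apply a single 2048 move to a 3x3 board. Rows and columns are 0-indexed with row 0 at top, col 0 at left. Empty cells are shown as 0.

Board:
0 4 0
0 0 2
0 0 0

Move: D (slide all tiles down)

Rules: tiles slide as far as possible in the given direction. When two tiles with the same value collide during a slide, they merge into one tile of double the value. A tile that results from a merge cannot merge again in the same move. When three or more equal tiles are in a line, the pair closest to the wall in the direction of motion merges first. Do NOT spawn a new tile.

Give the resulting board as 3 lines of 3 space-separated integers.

Answer: 0 0 0
0 0 0
0 4 2

Derivation:
Slide down:
col 0: [0, 0, 0] -> [0, 0, 0]
col 1: [4, 0, 0] -> [0, 0, 4]
col 2: [0, 2, 0] -> [0, 0, 2]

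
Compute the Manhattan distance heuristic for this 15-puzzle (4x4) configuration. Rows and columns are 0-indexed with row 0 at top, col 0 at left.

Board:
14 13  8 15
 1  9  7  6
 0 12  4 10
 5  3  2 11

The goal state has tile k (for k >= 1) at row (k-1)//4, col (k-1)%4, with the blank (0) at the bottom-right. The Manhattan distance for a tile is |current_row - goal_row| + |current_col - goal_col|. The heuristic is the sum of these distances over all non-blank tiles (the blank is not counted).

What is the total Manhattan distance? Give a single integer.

Answer: 38

Derivation:
Tile 14: (0,0)->(3,1) = 4
Tile 13: (0,1)->(3,0) = 4
Tile 8: (0,2)->(1,3) = 2
Tile 15: (0,3)->(3,2) = 4
Tile 1: (1,0)->(0,0) = 1
Tile 9: (1,1)->(2,0) = 2
Tile 7: (1,2)->(1,2) = 0
Tile 6: (1,3)->(1,1) = 2
Tile 12: (2,1)->(2,3) = 2
Tile 4: (2,2)->(0,3) = 3
Tile 10: (2,3)->(2,1) = 2
Tile 5: (3,0)->(1,0) = 2
Tile 3: (3,1)->(0,2) = 4
Tile 2: (3,2)->(0,1) = 4
Tile 11: (3,3)->(2,2) = 2
Sum: 4 + 4 + 2 + 4 + 1 + 2 + 0 + 2 + 2 + 3 + 2 + 2 + 4 + 4 + 2 = 38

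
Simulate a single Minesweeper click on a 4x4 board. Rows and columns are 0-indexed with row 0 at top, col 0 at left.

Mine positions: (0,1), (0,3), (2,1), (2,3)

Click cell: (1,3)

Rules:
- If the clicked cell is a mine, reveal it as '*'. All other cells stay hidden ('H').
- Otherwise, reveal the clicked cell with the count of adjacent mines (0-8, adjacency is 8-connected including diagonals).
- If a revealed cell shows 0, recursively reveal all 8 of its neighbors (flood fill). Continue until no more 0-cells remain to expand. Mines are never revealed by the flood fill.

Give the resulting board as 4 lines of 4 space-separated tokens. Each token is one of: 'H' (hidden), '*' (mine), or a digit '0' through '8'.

H H H H
H H H 2
H H H H
H H H H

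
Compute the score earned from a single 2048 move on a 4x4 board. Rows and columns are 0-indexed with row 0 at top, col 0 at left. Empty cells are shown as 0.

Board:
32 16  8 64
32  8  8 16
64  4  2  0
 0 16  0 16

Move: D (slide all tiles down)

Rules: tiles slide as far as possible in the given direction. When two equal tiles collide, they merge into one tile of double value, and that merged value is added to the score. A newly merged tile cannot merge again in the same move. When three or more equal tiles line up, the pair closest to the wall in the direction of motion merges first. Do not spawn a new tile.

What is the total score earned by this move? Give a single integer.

Slide down:
col 0: [32, 32, 64, 0] -> [0, 0, 64, 64]  score +64 (running 64)
col 1: [16, 8, 4, 16] -> [16, 8, 4, 16]  score +0 (running 64)
col 2: [8, 8, 2, 0] -> [0, 0, 16, 2]  score +16 (running 80)
col 3: [64, 16, 0, 16] -> [0, 0, 64, 32]  score +32 (running 112)
Board after move:
 0 16  0  0
 0  8  0  0
64  4 16 64
64 16  2 32

Answer: 112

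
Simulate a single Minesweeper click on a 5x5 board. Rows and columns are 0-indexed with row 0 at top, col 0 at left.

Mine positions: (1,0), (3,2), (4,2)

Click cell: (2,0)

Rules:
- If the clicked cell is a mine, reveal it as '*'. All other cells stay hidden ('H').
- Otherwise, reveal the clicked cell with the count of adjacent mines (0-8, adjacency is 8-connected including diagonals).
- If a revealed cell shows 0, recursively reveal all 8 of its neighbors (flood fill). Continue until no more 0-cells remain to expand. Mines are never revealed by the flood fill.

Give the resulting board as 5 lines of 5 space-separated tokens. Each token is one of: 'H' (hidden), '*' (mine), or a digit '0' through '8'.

H H H H H
H H H H H
1 H H H H
H H H H H
H H H H H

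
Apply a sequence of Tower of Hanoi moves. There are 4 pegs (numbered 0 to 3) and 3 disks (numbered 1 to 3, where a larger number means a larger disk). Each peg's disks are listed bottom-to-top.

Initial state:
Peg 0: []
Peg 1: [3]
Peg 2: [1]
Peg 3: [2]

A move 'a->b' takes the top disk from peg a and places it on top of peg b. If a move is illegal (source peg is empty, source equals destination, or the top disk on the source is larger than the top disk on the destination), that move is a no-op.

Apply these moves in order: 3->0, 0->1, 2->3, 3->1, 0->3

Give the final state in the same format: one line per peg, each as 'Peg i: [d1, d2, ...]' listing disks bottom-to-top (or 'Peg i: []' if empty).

Answer: Peg 0: []
Peg 1: [3, 2, 1]
Peg 2: []
Peg 3: []

Derivation:
After move 1 (3->0):
Peg 0: [2]
Peg 1: [3]
Peg 2: [1]
Peg 3: []

After move 2 (0->1):
Peg 0: []
Peg 1: [3, 2]
Peg 2: [1]
Peg 3: []

After move 3 (2->3):
Peg 0: []
Peg 1: [3, 2]
Peg 2: []
Peg 3: [1]

After move 4 (3->1):
Peg 0: []
Peg 1: [3, 2, 1]
Peg 2: []
Peg 3: []

After move 5 (0->3):
Peg 0: []
Peg 1: [3, 2, 1]
Peg 2: []
Peg 3: []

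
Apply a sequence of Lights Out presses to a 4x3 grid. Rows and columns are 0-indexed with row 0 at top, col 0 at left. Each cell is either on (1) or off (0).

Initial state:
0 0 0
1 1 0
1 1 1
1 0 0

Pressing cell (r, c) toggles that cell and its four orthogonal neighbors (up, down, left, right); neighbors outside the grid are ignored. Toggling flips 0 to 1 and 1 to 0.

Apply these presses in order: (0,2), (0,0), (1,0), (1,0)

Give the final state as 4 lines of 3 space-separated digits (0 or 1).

After press 1 at (0,2):
0 1 1
1 1 1
1 1 1
1 0 0

After press 2 at (0,0):
1 0 1
0 1 1
1 1 1
1 0 0

After press 3 at (1,0):
0 0 1
1 0 1
0 1 1
1 0 0

After press 4 at (1,0):
1 0 1
0 1 1
1 1 1
1 0 0

Answer: 1 0 1
0 1 1
1 1 1
1 0 0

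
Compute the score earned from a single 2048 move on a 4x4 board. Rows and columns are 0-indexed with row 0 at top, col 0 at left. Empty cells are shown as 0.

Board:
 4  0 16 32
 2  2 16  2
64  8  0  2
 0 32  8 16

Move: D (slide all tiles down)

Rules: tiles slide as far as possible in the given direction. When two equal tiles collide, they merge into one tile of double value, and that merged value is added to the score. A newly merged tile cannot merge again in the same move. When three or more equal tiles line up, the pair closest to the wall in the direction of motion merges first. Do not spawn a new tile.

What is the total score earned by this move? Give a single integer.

Answer: 36

Derivation:
Slide down:
col 0: [4, 2, 64, 0] -> [0, 4, 2, 64]  score +0 (running 0)
col 1: [0, 2, 8, 32] -> [0, 2, 8, 32]  score +0 (running 0)
col 2: [16, 16, 0, 8] -> [0, 0, 32, 8]  score +32 (running 32)
col 3: [32, 2, 2, 16] -> [0, 32, 4, 16]  score +4 (running 36)
Board after move:
 0  0  0  0
 4  2  0 32
 2  8 32  4
64 32  8 16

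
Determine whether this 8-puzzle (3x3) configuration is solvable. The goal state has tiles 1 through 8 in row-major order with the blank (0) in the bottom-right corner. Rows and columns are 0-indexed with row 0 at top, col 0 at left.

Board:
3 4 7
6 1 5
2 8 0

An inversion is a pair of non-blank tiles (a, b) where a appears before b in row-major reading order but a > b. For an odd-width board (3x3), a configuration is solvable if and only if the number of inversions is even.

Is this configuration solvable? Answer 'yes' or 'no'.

Answer: yes

Derivation:
Inversions (pairs i<j in row-major order where tile[i] > tile[j] > 0): 12
12 is even, so the puzzle is solvable.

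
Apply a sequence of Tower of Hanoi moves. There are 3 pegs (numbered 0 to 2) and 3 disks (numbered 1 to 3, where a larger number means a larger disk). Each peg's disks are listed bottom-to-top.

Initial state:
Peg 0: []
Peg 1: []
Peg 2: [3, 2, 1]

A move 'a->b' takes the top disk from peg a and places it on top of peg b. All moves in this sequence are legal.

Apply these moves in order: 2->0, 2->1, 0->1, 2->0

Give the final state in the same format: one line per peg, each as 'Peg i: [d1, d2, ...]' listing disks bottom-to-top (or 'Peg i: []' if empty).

Answer: Peg 0: [3]
Peg 1: [2, 1]
Peg 2: []

Derivation:
After move 1 (2->0):
Peg 0: [1]
Peg 1: []
Peg 2: [3, 2]

After move 2 (2->1):
Peg 0: [1]
Peg 1: [2]
Peg 2: [3]

After move 3 (0->1):
Peg 0: []
Peg 1: [2, 1]
Peg 2: [3]

After move 4 (2->0):
Peg 0: [3]
Peg 1: [2, 1]
Peg 2: []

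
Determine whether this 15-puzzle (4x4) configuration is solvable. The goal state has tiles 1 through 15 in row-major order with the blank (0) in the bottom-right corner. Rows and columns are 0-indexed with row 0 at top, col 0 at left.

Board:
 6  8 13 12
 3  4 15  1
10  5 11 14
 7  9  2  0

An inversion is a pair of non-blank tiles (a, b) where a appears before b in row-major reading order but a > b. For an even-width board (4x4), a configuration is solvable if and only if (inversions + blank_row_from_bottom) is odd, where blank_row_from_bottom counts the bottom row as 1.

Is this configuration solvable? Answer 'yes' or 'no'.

Answer: no

Derivation:
Inversions: 55
Blank is in row 3 (0-indexed from top), which is row 1 counting from the bottom (bottom = 1).
55 + 1 = 56, which is even, so the puzzle is not solvable.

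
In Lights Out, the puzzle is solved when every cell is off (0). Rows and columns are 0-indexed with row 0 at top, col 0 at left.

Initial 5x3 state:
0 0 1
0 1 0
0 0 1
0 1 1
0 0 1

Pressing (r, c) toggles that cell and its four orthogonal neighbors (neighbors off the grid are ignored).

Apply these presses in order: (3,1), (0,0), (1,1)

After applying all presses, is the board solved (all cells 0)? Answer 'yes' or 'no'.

Answer: no

Derivation:
After press 1 at (3,1):
0 0 1
0 1 0
0 1 1
1 0 0
0 1 1

After press 2 at (0,0):
1 1 1
1 1 0
0 1 1
1 0 0
0 1 1

After press 3 at (1,1):
1 0 1
0 0 1
0 0 1
1 0 0
0 1 1

Lights still on: 7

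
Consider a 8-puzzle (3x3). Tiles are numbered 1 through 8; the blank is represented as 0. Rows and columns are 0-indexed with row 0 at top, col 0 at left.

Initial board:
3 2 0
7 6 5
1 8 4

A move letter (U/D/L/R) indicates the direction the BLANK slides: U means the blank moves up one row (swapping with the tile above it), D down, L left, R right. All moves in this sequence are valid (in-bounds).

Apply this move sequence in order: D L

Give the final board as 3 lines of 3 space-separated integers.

Answer: 3 2 5
7 0 6
1 8 4

Derivation:
After move 1 (D):
3 2 5
7 6 0
1 8 4

After move 2 (L):
3 2 5
7 0 6
1 8 4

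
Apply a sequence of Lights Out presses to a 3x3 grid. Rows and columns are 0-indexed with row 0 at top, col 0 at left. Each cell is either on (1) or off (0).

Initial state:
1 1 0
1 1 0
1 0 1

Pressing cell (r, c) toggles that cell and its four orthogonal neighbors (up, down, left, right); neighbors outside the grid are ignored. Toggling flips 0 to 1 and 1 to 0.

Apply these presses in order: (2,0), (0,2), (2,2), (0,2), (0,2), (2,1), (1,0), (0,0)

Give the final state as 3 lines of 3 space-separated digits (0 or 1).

After press 1 at (2,0):
1 1 0
0 1 0
0 1 1

After press 2 at (0,2):
1 0 1
0 1 1
0 1 1

After press 3 at (2,2):
1 0 1
0 1 0
0 0 0

After press 4 at (0,2):
1 1 0
0 1 1
0 0 0

After press 5 at (0,2):
1 0 1
0 1 0
0 0 0

After press 6 at (2,1):
1 0 1
0 0 0
1 1 1

After press 7 at (1,0):
0 0 1
1 1 0
0 1 1

After press 8 at (0,0):
1 1 1
0 1 0
0 1 1

Answer: 1 1 1
0 1 0
0 1 1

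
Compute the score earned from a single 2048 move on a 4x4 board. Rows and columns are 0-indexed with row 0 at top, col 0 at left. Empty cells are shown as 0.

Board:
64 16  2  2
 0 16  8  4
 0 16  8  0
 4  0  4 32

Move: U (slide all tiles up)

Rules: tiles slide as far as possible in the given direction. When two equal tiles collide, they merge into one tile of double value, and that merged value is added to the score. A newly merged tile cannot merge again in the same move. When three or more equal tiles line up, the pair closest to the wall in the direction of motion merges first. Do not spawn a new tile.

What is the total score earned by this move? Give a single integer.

Answer: 48

Derivation:
Slide up:
col 0: [64, 0, 0, 4] -> [64, 4, 0, 0]  score +0 (running 0)
col 1: [16, 16, 16, 0] -> [32, 16, 0, 0]  score +32 (running 32)
col 2: [2, 8, 8, 4] -> [2, 16, 4, 0]  score +16 (running 48)
col 3: [2, 4, 0, 32] -> [2, 4, 32, 0]  score +0 (running 48)
Board after move:
64 32  2  2
 4 16 16  4
 0  0  4 32
 0  0  0  0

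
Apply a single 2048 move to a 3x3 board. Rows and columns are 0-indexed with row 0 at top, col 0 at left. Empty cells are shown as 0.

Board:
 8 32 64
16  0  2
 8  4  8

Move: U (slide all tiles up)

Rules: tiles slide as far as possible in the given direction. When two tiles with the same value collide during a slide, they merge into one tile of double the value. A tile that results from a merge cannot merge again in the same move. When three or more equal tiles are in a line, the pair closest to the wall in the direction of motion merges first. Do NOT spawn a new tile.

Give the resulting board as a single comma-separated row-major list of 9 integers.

Slide up:
col 0: [8, 16, 8] -> [8, 16, 8]
col 1: [32, 0, 4] -> [32, 4, 0]
col 2: [64, 2, 8] -> [64, 2, 8]

Answer: 8, 32, 64, 16, 4, 2, 8, 0, 8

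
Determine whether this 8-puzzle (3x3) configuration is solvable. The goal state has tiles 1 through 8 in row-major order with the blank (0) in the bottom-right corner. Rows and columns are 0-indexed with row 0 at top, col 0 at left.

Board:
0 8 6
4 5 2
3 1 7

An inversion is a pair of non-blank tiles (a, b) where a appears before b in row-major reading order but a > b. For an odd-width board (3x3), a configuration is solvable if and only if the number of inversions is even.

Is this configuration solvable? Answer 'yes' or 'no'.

Answer: yes

Derivation:
Inversions (pairs i<j in row-major order where tile[i] > tile[j] > 0): 20
20 is even, so the puzzle is solvable.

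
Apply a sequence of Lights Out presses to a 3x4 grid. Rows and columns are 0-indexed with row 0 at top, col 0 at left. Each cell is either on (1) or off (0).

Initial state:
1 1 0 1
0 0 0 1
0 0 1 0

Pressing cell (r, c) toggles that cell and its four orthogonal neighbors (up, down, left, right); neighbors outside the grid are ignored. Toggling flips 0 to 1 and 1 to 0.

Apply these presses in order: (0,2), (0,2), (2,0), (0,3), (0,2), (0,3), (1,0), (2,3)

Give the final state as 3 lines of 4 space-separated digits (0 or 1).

After press 1 at (0,2):
1 0 1 0
0 0 1 1
0 0 1 0

After press 2 at (0,2):
1 1 0 1
0 0 0 1
0 0 1 0

After press 3 at (2,0):
1 1 0 1
1 0 0 1
1 1 1 0

After press 4 at (0,3):
1 1 1 0
1 0 0 0
1 1 1 0

After press 5 at (0,2):
1 0 0 1
1 0 1 0
1 1 1 0

After press 6 at (0,3):
1 0 1 0
1 0 1 1
1 1 1 0

After press 7 at (1,0):
0 0 1 0
0 1 1 1
0 1 1 0

After press 8 at (2,3):
0 0 1 0
0 1 1 0
0 1 0 1

Answer: 0 0 1 0
0 1 1 0
0 1 0 1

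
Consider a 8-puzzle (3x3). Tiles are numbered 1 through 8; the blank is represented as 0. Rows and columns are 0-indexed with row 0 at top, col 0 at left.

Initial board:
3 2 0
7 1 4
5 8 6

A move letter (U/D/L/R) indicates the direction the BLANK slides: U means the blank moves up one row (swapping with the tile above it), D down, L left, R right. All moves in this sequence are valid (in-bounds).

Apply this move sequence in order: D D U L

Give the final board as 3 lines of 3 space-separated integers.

After move 1 (D):
3 2 4
7 1 0
5 8 6

After move 2 (D):
3 2 4
7 1 6
5 8 0

After move 3 (U):
3 2 4
7 1 0
5 8 6

After move 4 (L):
3 2 4
7 0 1
5 8 6

Answer: 3 2 4
7 0 1
5 8 6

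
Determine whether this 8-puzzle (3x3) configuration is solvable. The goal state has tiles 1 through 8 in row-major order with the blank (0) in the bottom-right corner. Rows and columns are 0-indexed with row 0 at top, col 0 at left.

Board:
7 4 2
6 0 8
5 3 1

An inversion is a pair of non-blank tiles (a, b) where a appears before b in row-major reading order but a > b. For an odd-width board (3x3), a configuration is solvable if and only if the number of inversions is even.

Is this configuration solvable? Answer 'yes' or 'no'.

Answer: no

Derivation:
Inversions (pairs i<j in row-major order where tile[i] > tile[j] > 0): 19
19 is odd, so the puzzle is not solvable.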